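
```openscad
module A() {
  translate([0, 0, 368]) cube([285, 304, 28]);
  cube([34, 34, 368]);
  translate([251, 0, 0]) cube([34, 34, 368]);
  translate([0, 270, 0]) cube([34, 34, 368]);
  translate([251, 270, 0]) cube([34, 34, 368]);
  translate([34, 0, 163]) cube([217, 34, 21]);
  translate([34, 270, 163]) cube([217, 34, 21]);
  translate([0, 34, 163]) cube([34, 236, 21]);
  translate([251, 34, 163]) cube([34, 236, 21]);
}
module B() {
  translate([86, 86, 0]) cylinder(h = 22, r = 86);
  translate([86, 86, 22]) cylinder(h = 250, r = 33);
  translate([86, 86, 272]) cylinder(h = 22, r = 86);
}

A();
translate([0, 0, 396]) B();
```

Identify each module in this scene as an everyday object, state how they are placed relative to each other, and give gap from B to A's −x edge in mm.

A is a stool. B is a spool. The spool is on top of the stool. The gap from the spool to the stool's −x edge is 0 mm.

The spool's min-x is at 0; the stool's min-x is 0; gap = 0 mm.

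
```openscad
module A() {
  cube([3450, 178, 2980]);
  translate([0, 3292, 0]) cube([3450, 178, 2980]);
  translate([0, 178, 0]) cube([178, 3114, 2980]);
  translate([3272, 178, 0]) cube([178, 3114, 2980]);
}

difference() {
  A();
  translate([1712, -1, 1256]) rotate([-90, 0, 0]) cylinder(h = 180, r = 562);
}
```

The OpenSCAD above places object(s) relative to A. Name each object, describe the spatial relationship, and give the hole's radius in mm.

The subtracted cylinder has r = 562 mm.

A is a house frame. The house frame has a circular hole through its front wall. The hole's radius is 562 mm.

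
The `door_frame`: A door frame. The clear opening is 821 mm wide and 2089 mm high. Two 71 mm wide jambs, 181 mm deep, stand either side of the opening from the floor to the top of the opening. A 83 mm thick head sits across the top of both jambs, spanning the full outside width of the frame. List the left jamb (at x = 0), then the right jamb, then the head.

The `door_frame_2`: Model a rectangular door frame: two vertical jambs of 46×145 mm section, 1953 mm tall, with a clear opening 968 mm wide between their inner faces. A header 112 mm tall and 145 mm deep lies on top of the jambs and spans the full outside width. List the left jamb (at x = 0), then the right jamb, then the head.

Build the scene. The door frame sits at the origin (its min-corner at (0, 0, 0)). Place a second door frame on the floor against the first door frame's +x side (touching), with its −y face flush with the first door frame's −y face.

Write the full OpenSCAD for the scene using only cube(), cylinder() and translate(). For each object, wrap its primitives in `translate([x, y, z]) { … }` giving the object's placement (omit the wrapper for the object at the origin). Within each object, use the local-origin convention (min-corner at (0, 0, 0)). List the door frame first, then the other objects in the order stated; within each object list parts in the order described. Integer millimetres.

cube([71, 181, 2089]);
translate([892, 0, 0]) cube([71, 181, 2089]);
translate([0, 0, 2089]) cube([963, 181, 83]);
translate([963, 0, 0]) {
  cube([46, 145, 1953]);
  translate([1014, 0, 0]) cube([46, 145, 1953]);
  translate([0, 0, 1953]) cube([1060, 145, 112]);
}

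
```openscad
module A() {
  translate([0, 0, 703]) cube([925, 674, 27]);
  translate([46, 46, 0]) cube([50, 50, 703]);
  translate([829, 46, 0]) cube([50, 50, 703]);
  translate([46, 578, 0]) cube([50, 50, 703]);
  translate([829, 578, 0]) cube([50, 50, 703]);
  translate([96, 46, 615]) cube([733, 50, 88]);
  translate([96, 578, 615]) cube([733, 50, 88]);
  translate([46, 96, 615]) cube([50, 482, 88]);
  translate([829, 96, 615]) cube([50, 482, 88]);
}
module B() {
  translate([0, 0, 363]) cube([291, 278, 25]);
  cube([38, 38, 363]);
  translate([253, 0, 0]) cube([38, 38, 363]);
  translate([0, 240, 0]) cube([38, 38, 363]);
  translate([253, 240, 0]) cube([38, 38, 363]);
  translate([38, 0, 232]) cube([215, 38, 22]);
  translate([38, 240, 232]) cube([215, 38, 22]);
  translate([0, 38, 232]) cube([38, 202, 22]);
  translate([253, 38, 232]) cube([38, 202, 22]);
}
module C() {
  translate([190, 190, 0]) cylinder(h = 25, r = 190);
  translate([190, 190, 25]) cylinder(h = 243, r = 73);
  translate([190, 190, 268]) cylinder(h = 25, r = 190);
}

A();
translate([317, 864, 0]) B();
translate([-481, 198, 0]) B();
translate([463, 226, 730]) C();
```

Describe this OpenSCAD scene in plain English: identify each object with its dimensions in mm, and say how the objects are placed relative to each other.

A is a table: top 925 mm (x) × 674 mm (y), 27 mm thick, upper face at z = 730 mm, on four 50×50 mm square legs, each inset 46 mm from the nearest pair of top edges, running from z = 0 to the bottom of the top. Four apron rails, 50 mm thick and 88 mm tall, run between adjacent legs with their top edges flush with the underside of the top and their outer faces flush with the legs' outer faces.

B is a four-legged stool. The seat is a 291×278×25 mm slab whose top surface is at z = 388 mm; four square legs, each 38×38 mm in cross-section, run from the floor (z = 0) to the underside of the seat, each flush with a corner of the seat. Four stretchers, 38 mm wide and 22 mm tall, connect adjacent legs with their undersides at z = 232 mm, each running between the inner faces of the legs it joins and aligned with the legs' outer faces on the other axis.

C is a spool: two coaxial disc flanges of radius 190 mm and thickness 25 mm, joined by a core cylinder of radius 73 mm and height 243 mm. The lower flange rests on z = 0 and the three cylinders share a vertical axis.

Two stools sit around the table at the +y, −x sides. The spool is on top of the table.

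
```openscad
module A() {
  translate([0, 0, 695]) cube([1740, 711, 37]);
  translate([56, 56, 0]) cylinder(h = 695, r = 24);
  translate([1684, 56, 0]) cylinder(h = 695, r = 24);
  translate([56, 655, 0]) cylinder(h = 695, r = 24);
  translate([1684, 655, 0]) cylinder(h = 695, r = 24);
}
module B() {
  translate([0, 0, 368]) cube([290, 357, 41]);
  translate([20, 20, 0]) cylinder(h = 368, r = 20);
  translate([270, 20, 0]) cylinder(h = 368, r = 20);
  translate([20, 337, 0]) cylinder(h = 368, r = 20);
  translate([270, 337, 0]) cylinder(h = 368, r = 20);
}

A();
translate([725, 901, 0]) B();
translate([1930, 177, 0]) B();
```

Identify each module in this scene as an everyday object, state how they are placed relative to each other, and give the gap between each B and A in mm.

A is a table. B is a stool. Two stools sit around the table at the +y, +x sides. The gap between each stool and the table is 190 mm.

Each stool's nearest face is 190 mm from the table's bounding box.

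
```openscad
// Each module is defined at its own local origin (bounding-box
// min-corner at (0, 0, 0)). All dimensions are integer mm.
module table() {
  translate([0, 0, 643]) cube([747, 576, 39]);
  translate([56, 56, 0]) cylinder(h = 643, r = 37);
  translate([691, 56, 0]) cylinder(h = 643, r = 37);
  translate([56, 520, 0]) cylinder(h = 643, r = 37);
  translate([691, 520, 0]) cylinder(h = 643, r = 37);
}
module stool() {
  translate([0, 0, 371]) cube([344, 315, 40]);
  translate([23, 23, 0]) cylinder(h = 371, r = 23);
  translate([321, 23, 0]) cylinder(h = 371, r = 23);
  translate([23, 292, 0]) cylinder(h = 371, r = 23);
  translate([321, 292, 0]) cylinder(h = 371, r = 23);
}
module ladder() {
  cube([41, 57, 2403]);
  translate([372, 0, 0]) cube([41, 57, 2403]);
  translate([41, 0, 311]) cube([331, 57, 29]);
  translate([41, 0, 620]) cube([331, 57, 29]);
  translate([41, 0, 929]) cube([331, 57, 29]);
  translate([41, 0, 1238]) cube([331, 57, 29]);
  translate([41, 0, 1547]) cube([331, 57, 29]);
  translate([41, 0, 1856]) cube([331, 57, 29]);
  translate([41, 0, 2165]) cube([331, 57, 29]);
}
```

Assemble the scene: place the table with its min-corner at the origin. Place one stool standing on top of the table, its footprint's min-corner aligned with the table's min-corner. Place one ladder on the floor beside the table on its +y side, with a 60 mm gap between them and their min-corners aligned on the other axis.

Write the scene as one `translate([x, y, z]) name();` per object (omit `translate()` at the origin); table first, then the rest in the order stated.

table();
translate([0, 0, 682]) stool();
translate([0, 636, 0]) ladder();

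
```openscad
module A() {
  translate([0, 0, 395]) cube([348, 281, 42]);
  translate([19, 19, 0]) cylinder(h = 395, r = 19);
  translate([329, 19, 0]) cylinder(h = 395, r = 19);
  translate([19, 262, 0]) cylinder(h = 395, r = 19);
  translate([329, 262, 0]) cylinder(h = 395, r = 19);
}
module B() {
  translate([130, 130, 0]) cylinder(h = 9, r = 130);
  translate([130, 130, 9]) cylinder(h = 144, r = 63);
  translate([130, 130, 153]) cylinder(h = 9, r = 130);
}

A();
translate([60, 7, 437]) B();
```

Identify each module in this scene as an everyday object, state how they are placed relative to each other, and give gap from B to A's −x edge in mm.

The spool's min-x is at 60; the stool's min-x is 0; gap = 60 mm.

A is a stool. B is a spool. The spool is on top of the stool. The gap from the spool to the stool's −x edge is 60 mm.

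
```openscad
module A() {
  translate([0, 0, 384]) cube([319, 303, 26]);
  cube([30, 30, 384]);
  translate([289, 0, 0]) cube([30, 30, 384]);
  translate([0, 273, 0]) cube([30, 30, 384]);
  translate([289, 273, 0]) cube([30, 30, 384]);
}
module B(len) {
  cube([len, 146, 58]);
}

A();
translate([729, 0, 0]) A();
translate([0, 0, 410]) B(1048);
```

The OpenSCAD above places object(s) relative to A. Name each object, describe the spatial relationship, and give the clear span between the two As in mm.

A is a stool. B is a beam. A beam spans the tops of two stools. The clear span between the two stools is 410 mm.

Second stool starts at x = 729; first ends at x = 319; clear span = 729 − 319 = 410 mm.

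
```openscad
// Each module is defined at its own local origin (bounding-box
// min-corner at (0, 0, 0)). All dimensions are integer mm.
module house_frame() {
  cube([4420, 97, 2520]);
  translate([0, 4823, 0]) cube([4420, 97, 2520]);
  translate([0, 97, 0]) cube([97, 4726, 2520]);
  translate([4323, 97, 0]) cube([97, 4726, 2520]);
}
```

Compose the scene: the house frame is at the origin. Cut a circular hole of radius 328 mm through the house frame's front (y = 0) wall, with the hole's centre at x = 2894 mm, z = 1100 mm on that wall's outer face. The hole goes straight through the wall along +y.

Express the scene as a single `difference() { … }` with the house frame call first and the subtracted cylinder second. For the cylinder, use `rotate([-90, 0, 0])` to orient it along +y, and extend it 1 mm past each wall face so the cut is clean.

difference() {
  house_frame();
  translate([2894, -1, 1100]) rotate([-90, 0, 0]) cylinder(h = 99, r = 328);
}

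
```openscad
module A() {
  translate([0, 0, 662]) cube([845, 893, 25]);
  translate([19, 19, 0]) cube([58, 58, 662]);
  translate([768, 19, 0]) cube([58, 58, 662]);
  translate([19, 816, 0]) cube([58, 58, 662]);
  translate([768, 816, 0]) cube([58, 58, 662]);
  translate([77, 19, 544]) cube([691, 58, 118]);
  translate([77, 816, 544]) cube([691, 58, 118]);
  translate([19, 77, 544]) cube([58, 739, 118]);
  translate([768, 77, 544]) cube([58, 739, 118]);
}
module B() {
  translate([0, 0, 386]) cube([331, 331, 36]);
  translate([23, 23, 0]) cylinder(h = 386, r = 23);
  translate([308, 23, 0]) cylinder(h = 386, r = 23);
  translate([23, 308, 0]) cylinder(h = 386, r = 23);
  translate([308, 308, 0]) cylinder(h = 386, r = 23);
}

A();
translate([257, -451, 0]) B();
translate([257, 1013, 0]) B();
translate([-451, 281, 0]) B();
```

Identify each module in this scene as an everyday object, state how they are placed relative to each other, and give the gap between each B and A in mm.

A is a table. B is a stool. Three stools sit around the table at the −y, +y, −x sides. The gap between each stool and the table is 120 mm.

Each stool's nearest face is 120 mm from the table's bounding box.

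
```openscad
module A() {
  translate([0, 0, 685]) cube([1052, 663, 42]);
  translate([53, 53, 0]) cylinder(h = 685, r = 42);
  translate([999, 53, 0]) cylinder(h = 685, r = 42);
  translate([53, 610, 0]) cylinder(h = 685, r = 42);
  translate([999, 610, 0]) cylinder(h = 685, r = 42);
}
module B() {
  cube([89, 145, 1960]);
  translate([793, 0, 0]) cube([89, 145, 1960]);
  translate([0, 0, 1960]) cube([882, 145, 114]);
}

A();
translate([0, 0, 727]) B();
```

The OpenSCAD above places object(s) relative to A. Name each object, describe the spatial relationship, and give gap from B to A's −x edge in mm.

A is a table. B is a door frame. The door frame is on top of the table. The gap from the door frame to the table's −x edge is 0 mm.

The door frame's min-x is at 0; the table's min-x is 0; gap = 0 mm.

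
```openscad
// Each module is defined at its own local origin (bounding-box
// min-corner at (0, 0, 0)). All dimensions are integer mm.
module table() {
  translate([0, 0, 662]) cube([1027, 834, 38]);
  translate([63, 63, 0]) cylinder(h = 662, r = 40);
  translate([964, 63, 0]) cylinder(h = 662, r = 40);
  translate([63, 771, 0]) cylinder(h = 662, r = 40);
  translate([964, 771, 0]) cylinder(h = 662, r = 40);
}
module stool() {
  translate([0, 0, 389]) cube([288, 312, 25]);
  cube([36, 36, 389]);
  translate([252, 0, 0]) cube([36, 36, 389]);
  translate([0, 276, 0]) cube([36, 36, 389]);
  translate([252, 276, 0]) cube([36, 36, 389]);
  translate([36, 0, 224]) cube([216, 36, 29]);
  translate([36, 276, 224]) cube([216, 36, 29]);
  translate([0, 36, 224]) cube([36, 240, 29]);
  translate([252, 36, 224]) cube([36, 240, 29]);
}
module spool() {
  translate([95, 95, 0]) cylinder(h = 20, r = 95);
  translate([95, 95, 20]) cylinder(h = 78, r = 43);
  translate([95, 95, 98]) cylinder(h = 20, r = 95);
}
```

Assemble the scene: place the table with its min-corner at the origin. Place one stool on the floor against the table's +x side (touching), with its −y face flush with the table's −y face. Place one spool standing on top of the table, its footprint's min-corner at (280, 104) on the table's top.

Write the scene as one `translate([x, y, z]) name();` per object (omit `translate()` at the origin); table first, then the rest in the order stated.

table();
translate([1027, 0, 0]) stool();
translate([280, 104, 700]) spool();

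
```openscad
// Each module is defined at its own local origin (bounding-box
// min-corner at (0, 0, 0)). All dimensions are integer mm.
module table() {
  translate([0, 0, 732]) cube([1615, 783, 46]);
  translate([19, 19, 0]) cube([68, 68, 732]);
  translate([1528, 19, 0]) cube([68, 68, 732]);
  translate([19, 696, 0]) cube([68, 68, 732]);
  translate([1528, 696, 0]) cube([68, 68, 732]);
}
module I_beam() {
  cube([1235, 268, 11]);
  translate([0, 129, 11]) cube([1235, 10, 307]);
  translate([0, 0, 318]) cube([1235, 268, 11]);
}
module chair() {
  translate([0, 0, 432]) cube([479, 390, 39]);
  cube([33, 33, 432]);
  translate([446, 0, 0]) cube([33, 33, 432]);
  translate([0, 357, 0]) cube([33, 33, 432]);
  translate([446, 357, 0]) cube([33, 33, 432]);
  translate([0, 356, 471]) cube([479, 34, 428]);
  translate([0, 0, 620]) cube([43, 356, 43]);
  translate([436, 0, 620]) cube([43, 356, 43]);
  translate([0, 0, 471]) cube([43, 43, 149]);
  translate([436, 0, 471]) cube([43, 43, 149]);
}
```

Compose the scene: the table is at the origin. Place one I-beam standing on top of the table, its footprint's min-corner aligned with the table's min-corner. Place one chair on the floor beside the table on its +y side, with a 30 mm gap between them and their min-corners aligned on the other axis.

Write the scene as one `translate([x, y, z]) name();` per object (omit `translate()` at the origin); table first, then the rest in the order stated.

table();
translate([0, 0, 778]) I_beam();
translate([0, 813, 0]) chair();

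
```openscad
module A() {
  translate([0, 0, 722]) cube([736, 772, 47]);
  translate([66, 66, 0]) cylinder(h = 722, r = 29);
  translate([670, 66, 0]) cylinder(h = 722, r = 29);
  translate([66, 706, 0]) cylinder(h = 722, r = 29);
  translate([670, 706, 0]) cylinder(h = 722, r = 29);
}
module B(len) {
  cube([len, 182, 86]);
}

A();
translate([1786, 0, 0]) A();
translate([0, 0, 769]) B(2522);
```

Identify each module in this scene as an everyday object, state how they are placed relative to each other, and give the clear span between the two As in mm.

Second table starts at x = 1786; first ends at x = 736; clear span = 1786 − 736 = 1050 mm.

A is a table. B is a beam. A beam spans the tops of two tables. The clear span between the two tables is 1050 mm.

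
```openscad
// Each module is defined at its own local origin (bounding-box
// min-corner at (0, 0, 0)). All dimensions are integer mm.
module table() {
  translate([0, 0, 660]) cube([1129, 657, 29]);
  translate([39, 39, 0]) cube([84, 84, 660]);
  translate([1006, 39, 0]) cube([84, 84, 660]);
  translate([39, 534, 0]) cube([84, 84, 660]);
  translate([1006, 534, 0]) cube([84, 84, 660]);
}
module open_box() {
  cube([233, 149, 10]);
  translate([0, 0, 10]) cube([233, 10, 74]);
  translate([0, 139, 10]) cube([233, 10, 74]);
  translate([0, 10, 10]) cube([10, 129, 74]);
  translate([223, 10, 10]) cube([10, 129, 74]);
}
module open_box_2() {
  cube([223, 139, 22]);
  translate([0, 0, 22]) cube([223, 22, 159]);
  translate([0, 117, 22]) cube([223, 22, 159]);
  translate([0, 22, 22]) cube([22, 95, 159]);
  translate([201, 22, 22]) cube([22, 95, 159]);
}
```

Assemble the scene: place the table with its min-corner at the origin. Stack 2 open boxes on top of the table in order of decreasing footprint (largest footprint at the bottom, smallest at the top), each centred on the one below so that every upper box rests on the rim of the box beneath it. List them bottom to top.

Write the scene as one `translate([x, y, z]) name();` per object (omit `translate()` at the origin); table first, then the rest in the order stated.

table();
translate([448, 254, 689]) open_box();
translate([453, 259, 773]) open_box_2();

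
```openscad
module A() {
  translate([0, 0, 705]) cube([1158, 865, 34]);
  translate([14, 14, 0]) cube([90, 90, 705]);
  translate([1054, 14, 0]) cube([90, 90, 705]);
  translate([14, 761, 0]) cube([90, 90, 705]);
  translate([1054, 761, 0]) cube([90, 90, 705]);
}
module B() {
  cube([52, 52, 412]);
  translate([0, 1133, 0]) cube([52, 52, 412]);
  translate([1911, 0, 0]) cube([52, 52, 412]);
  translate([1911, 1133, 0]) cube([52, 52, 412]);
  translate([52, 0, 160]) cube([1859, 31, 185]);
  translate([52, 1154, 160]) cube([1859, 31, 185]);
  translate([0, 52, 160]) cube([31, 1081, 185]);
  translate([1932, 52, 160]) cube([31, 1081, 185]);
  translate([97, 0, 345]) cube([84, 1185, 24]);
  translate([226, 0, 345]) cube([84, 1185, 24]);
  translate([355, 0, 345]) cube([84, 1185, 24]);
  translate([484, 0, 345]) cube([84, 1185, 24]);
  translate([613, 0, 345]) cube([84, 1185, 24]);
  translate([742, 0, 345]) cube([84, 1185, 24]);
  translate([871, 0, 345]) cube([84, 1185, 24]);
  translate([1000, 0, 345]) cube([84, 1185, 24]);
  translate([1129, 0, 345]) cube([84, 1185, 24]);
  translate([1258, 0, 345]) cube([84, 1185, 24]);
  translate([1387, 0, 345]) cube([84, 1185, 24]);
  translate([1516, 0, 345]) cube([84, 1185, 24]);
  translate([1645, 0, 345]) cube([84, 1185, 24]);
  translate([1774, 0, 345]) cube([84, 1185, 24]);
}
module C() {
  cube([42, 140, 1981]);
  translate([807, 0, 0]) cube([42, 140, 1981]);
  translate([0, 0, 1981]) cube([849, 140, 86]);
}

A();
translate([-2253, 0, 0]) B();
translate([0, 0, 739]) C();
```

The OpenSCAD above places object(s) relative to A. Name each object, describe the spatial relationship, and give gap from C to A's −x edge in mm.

A is a table. B is a bed frame. C is a door frame. The bed frame is on the floor beside the table on its −x side. The door frame is on top of the table. The gap from the door frame to the table's −x edge is 0 mm.

The door frame's min-x is at 0; the table's min-x is 0; gap = 0 mm.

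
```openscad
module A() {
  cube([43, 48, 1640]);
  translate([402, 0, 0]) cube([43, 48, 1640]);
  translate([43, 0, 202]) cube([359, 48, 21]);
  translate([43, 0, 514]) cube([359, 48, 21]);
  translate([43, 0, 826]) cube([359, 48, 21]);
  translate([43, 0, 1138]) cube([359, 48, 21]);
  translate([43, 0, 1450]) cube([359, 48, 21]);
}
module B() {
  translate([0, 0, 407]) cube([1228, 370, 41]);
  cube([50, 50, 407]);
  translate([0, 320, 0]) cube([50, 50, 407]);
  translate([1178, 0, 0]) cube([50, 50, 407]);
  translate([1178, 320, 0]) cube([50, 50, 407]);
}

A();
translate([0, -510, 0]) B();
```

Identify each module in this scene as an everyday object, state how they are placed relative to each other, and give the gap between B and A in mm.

A is a ladder. B is a bench. The bench is on the floor beside the ladder on its −y side. The gap between the bench and the ladder is 140 mm.

The bench's nearest face is 140 mm from the ladder's −y face.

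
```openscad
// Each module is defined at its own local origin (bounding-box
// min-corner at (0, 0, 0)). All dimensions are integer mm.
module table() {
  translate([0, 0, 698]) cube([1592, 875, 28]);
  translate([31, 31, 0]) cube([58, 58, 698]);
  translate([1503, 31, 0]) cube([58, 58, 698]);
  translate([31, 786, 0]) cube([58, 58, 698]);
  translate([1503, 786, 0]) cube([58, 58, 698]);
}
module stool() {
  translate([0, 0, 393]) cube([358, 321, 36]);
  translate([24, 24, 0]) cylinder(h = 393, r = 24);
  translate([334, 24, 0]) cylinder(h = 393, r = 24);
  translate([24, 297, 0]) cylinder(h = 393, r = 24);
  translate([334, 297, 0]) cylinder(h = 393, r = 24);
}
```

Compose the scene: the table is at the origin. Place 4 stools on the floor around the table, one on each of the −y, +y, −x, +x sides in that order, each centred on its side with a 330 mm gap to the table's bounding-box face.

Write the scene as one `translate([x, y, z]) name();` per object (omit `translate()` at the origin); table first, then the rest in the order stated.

table();
translate([617, -651, 0]) stool();
translate([617, 1205, 0]) stool();
translate([-688, 277, 0]) stool();
translate([1922, 277, 0]) stool();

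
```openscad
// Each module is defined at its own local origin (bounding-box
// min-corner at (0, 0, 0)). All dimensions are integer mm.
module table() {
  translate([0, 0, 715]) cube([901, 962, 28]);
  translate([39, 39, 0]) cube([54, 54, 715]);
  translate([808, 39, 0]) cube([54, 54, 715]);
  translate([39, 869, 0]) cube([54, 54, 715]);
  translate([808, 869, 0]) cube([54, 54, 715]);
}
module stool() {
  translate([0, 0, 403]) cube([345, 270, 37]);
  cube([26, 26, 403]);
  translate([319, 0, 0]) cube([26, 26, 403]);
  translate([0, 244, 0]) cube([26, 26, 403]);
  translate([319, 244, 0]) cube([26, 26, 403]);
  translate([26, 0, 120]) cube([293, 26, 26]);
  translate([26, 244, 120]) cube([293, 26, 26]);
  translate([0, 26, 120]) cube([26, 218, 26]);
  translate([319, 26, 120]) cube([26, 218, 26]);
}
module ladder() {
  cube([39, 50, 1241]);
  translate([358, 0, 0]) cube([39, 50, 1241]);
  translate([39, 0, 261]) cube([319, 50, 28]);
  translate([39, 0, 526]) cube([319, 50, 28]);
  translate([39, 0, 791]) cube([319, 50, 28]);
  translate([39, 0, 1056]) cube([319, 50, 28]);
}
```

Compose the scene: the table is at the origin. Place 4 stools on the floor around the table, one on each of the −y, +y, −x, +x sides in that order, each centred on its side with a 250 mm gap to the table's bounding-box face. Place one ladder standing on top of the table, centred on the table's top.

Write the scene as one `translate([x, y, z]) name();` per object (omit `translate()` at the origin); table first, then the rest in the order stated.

table();
translate([278, -520, 0]) stool();
translate([278, 1212, 0]) stool();
translate([-595, 346, 0]) stool();
translate([1151, 346, 0]) stool();
translate([252, 456, 743]) ladder();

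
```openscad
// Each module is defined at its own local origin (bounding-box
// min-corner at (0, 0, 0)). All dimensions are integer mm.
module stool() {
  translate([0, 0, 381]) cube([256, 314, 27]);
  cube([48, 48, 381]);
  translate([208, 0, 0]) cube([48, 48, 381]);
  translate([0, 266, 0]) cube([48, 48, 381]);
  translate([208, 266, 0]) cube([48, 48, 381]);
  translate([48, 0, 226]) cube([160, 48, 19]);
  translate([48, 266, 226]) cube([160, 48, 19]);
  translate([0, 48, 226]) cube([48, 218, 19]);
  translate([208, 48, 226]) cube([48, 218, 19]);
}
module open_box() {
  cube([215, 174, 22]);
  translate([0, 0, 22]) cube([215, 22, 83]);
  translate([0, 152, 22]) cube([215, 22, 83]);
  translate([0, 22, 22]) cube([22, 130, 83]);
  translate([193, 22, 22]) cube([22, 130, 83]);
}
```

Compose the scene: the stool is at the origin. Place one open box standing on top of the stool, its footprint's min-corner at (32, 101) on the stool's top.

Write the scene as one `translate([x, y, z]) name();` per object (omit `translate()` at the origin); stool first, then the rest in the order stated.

stool();
translate([32, 101, 408]) open_box();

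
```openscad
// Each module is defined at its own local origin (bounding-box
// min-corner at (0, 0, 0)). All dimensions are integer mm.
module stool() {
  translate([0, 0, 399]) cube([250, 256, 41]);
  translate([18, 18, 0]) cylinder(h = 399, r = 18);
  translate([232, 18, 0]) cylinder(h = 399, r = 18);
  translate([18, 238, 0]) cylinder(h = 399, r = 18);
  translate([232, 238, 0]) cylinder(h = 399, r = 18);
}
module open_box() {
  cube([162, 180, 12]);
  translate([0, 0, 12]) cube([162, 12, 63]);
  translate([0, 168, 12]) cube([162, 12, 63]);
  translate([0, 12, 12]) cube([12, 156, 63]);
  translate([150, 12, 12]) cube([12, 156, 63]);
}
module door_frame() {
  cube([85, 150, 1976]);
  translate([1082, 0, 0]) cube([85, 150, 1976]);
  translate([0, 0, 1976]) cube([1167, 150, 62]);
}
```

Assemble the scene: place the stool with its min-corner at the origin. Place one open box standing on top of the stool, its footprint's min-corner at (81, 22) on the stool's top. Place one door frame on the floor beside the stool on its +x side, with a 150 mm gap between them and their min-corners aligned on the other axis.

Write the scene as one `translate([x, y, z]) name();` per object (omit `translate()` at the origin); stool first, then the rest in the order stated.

stool();
translate([81, 22, 440]) open_box();
translate([400, 0, 0]) door_frame();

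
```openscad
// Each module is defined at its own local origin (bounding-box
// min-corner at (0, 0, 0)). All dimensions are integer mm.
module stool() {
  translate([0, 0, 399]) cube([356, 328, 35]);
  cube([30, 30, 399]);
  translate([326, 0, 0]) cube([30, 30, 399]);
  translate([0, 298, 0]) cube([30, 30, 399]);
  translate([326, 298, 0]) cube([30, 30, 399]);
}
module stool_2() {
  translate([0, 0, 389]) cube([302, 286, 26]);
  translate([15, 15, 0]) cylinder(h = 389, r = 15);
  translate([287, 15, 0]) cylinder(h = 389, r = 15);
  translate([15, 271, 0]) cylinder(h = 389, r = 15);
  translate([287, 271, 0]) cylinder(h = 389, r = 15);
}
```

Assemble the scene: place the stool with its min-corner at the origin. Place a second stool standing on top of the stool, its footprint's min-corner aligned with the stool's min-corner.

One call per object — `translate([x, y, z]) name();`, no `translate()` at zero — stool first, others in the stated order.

stool();
translate([0, 0, 434]) stool_2();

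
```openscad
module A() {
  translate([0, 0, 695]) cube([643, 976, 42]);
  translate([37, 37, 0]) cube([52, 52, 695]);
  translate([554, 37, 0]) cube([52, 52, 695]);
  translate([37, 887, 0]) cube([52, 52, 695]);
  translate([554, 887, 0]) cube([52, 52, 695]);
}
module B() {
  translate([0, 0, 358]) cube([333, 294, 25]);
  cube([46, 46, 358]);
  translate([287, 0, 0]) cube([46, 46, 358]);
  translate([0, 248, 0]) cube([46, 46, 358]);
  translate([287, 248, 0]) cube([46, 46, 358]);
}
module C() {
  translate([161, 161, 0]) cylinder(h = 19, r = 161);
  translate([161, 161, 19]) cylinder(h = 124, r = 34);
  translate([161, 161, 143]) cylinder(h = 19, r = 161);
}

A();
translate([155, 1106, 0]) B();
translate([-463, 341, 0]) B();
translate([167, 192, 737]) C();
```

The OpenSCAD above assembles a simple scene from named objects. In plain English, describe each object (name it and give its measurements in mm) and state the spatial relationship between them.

A is a table: top 643 mm (x) × 976 mm (y), 42 mm thick, upper face at z = 737 mm, on four 52×52 mm square legs, each inset 37 mm from the nearest pair of top edges, running from z = 0 to the bottom of the top.

B is a four-legged stool. The seat is 333×294 mm, 25 mm thick, top at z = 383 mm. It stands on four square legs, each 46×46 mm in cross-section, from z = 0 to the seat underside, each flush with a corner of the seat.

C is a spool: two coaxial disc flanges of radius 161 mm and thickness 19 mm, joined by a core cylinder of radius 34 mm and height 124 mm. The lower flange rests on z = 0 and the three cylinders share a vertical axis.

Two stools sit around the table at the +y, −x sides. The spool is on top of the table.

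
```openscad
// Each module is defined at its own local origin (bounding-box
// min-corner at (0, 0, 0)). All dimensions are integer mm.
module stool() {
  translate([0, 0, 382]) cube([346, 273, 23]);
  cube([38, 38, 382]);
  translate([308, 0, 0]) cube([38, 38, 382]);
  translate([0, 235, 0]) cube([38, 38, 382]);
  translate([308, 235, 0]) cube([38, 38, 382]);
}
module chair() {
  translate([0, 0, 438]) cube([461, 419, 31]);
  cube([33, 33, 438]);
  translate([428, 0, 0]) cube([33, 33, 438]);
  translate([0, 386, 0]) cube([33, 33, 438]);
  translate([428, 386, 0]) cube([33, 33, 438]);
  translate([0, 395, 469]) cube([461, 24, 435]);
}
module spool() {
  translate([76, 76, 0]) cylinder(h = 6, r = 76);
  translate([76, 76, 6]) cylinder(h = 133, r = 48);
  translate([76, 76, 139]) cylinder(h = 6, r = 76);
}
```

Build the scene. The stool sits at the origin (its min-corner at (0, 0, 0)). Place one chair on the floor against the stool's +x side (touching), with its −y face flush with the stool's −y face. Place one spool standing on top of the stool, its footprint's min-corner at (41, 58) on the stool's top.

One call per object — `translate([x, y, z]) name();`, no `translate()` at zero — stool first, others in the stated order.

stool();
translate([346, 0, 0]) chair();
translate([41, 58, 405]) spool();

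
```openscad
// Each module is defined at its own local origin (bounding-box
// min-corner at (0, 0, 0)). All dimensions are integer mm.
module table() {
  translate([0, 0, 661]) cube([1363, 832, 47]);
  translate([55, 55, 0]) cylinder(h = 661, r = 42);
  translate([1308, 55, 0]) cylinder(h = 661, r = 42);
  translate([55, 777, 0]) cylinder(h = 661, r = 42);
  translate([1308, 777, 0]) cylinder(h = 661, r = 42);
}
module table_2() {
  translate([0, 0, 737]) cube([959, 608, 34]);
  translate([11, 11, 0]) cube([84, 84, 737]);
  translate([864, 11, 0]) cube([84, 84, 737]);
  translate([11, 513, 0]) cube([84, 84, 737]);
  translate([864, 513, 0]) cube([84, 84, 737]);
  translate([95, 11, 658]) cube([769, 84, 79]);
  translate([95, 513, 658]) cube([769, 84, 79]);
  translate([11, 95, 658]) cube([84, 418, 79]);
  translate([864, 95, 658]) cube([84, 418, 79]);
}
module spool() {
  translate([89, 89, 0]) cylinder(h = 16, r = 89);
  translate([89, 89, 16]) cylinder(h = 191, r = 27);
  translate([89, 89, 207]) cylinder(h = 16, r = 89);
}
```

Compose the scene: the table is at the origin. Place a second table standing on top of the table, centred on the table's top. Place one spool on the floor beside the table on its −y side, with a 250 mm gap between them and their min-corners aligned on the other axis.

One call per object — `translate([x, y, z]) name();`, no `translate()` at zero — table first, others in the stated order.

table();
translate([202, 112, 708]) table_2();
translate([0, -428, 0]) spool();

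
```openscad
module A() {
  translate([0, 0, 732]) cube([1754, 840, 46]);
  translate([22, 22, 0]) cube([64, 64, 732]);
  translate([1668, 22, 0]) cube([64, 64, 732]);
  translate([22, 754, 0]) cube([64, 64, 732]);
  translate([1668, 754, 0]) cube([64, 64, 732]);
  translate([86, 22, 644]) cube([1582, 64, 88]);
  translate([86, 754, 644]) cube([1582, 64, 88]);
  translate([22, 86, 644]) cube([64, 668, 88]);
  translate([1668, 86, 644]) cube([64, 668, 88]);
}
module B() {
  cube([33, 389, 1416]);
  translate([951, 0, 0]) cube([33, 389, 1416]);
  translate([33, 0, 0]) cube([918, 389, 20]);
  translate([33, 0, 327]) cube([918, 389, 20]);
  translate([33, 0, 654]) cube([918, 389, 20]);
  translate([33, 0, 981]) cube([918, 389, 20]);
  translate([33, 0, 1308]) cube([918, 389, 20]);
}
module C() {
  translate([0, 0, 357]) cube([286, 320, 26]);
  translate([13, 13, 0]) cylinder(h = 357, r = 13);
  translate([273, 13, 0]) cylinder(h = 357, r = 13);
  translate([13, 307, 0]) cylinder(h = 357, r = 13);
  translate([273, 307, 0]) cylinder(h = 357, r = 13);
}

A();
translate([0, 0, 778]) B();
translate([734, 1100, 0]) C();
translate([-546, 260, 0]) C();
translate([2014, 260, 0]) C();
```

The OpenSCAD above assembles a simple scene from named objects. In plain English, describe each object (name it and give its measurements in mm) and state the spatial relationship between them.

A is a table with a 1754×840 mm rectangular top, 46 mm thick, top surface at z = 778 mm, supported by four 64×64 mm square legs, each inset 22 mm from the nearest pair of top edges, running from the floor. Four apron rails, 64 mm thick and 88 mm tall, run between adjacent legs with their top edges flush with the underside of the top and their outer faces flush with the legs' outer faces.

B is an open bookshelf. Two side panels, each 33 mm thick, 389 mm deep and 1416 mm tall, stand 984 mm apart (outside-to-outside). Between them sit 5 shelves, each 20 mm thick and 389 mm deep, spanning the full gap between the sides. The bottom shelf rests on the floor (its underside at z = 0) and the clear gap between one shelf's top and the next shelf's underside is 307 mm.

C is a four-legged stool. The seat is a 286×320×26 mm slab whose top surface is at z = 383 mm; four round legs, each 26 mm in diameter, run from the floor (z = 0) to the underside of the seat, each leg's axis is inset half a diameter from the nearest pair of seat edges (so the leg's bounding box is flush with the corner).

The bookshelf is on top of the table. Three stools sit around the table at the +y, −x, +x sides.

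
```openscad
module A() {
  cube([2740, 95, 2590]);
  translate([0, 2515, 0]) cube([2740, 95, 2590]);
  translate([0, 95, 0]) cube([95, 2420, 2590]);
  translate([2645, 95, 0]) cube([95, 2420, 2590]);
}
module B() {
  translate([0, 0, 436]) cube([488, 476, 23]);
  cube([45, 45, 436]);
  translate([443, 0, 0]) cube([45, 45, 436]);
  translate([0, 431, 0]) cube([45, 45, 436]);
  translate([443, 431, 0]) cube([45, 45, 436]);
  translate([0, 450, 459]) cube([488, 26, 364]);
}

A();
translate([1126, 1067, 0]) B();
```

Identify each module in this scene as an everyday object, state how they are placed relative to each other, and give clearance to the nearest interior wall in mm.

Clearances: x = 1031, y = 972; minimum 972 mm.

A is a house frame. B is a chair. The chair sits inside the house frame, centred. The clearance to the nearest interior wall is 972 mm.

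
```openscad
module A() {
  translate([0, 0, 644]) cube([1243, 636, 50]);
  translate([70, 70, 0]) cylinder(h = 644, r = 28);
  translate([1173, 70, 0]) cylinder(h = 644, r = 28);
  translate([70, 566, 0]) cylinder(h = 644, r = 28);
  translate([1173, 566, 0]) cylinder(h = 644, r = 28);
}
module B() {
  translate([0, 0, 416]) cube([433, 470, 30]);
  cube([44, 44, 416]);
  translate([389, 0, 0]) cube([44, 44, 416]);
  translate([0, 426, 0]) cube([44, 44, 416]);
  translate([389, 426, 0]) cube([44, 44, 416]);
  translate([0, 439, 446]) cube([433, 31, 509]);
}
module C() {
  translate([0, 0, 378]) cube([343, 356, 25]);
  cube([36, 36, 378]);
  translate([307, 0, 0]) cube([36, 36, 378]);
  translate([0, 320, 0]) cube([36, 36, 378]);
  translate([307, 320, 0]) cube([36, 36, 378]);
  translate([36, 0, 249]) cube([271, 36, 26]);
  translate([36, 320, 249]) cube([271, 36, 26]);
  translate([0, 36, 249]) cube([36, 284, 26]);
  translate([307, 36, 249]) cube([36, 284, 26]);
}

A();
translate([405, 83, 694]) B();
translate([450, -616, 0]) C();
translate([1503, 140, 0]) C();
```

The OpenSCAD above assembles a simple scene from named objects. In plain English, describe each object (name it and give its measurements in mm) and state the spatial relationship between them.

A is a table: top 1243 mm (x) × 636 mm (y), 50 mm thick, upper face at z = 694 mm, on four round legs of 56 mm diameter, each leg's bounding box inset 42 mm from the nearest pair of top edges, running from z = 0 to the bottom of the top.

B is a chair. The seat is a 433×470×30 mm slab with its top at z = 446 mm, on four 44×44 mm corner legs (flush with the seat edges, standing on z = 0). A flat backrest 31 mm thick, 509 mm tall, spans the full seat width and rises from the seat top along its +y edge, rear face flush with the rear of the seat.

C is a four-legged stool. The seat is a 343×356×25 mm slab whose top surface is at z = 403 mm; four square legs, each 36×36 mm in cross-section, run from the floor (z = 0) to the underside of the seat, each flush with a corner of the seat. Four stretchers, 36 mm wide and 26 mm tall, connect adjacent legs with their undersides at z = 249 mm, each running between the inner faces of the legs it joins and aligned with the legs' outer faces on the other axis.

The chair is on top of the table, centred. Two stools sit around the table at the −y, +x sides.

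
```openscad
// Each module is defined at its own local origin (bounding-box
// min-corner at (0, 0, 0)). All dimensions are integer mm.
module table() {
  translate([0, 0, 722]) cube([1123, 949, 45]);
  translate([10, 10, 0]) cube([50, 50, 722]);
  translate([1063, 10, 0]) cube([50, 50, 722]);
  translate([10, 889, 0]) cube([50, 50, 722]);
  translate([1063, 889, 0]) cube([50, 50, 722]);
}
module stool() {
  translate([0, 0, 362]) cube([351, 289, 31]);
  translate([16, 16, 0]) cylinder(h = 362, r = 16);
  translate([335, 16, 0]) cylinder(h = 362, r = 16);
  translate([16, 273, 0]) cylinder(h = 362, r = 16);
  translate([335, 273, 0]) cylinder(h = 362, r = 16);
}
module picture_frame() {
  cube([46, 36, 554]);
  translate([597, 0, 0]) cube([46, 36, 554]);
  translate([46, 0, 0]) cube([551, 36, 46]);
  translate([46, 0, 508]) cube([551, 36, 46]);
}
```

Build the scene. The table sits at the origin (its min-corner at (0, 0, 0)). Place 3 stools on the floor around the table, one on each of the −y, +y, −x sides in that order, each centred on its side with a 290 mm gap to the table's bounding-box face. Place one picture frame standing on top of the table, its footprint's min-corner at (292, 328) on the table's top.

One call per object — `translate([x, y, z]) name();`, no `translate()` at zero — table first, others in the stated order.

table();
translate([386, -579, 0]) stool();
translate([386, 1239, 0]) stool();
translate([-641, 330, 0]) stool();
translate([292, 328, 767]) picture_frame();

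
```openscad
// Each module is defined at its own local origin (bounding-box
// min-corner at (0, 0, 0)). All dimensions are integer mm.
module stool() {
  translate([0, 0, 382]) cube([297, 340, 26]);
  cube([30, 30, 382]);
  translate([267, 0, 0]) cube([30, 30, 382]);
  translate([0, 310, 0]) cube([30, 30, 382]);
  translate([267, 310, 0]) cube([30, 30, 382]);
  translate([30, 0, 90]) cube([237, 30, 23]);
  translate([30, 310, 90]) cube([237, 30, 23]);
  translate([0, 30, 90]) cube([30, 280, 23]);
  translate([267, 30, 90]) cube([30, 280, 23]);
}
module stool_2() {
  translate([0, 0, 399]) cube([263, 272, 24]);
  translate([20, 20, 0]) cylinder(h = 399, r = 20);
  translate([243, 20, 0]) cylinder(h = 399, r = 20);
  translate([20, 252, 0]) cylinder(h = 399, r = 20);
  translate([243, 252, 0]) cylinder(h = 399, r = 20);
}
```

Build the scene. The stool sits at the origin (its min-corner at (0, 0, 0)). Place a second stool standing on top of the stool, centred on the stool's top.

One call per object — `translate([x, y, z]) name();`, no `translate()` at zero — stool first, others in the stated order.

stool();
translate([17, 34, 408]) stool_2();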